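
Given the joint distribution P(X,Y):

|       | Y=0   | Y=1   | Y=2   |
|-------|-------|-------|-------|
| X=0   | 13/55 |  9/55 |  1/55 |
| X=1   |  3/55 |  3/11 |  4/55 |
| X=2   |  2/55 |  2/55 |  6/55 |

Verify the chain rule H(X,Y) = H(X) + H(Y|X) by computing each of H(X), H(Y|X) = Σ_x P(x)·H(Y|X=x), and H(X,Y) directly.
H(X) = 1.5019 bits, H(Y|X) = 1.2339 bits, H(X,Y) = 2.7358 bits

Marginal of X (row sums):
  P(X=0) = 13/55 + 9/55 + 1/55 = 23/55
  P(X=1) = 3/55 + 3/11 + 4/55 = 2/5
  P(X=2) = 2/55 + 2/55 + 6/55 = 2/11
H(X) = -[(23/55)·log₂(23/55) + (2/5)·log₂(2/5) + (2/11)·log₂(2/11)]
  = 0.5259882 + 0.5287712 + 0.4471694 = 1.5019 bits

H(Y|X) = Σ_x P(x)·H(Y|X=x):
  X=0: P(X=0) = 23/55, P(Y|X=0) = (13/23, 9/23, 1/23) → H(Y|X=0) = 1.1916036
  X=1: P(X=1) = 2/5, P(Y|X=1) = (3/22, 15/22, 2/11) → H(Y|X=1) = 1.2158750
  X=2: P(X=2) = 2/11, P(Y|X=2) = (1/5, 1/5, 3/5) → H(Y|X=2) = 1.3709506
H(Y|X) = (23/55)·1.1916036 + (2/5)·1.2158750 + (2/11)·1.3709506 = 1.2339 bits

H(X,Y) = -Σ_{x,y} P(x,y) log₂ P(x,y). Per-cell terms -P(x,y)·log₂P(x,y):
  X=0: 0.4918538, 0.4273257, 0.1051156
  X=1: 0.2288944, 0.5112189, 0.2750080
  X=2: 0.1738676, 0.1738676, 0.3486979
Sum of the 9 terms: H(X,Y) = 2.7358 bits

Chain rule check:
  H(X) + H(Y|X) = 1.5019 + 1.2339 = 2.7358 bits
  H(X,Y) = 2.7358 bits
✓ Chain rule verified.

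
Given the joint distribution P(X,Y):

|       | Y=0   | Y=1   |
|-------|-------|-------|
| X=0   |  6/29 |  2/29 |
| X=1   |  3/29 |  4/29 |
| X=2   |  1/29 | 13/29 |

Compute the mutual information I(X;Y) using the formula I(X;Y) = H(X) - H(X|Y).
0.2885 bits

I(X;Y) = H(X) - H(X|Y)

Marginal of X (row sums):
  P(X=0) = 6/29 + 2/29 = 8/29
  P(X=1) = 3/29 + 4/29 = 7/29
  P(X=2) = 1/29 + 13/29 = 14/29
H(X) = -[(8/29)·log₂(8/29) + (7/29)·log₂(7/29) + (14/29)·log₂(14/29)]
  = 0.5125 + 0.4950 + 0.5072 = 1.5147 bits

Marginal of Y (column sums):
  P(Y=0) = 6/29 + 3/29 + 1/29 = 10/29
  P(Y=1) = 2/29 + 4/29 + 13/29 = 19/29
H(X|Y) = Σ_y P(y)·H(X|Y=y):
  Y=0: P(Y=0) = 10/29, P(X|Y=0) = (3/5, 3/10, 1/10) → H(X|Y=0) = 1.2955
  Y=1: P(Y=1) = 19/29, P(X|Y=1) = (2/19, 4/19, 13/19) → H(X|Y=1) = 1.1897
H(X|Y) = (10/29)·1.2955 + (19/29)·1.1897 = 1.2262 bits

I(X;Y) = H(X) - H(X|Y) = 1.5147 - 1.2262 = 0.2885 bits

Cross-check via I(X;Y) = H(X) + H(Y) - H(X,Y): computing H(Y) from the column sums and H(X,Y) from the 6 cells in the same way gives H(Y) = 0.9294 bits and H(X,Y) = 2.1556 bits, so
I(X;Y) = 1.5147 + 0.9294 - 2.1556 = 0.2885 bits ✓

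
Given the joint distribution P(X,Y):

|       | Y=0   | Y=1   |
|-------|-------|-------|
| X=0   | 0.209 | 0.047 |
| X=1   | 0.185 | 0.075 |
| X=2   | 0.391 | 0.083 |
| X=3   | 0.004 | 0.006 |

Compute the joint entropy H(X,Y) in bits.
2.3139 bits

H(X,Y) = -Σ_{x,y} P(x,y) log₂ P(x,y). Per-cell terms -P(x,y)·log₂P(x,y):
  X=0: 0.4720, 0.2073
  X=1: 0.4504, 0.2803
  X=2: 0.5297, 0.2980
  X=3: 0.0319, 0.0443
Sum of the 8 terms: H(X,Y) = 2.3139 bits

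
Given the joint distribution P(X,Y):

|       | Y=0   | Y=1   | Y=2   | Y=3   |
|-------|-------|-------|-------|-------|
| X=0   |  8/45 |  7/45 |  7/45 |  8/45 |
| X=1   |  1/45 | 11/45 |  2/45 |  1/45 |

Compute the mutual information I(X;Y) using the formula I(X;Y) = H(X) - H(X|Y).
0.1785 bits

I(X;Y) = H(X) - H(X|Y)

Marginal of X (row sums):
  P(X=0) = 8/45 + 7/45 + 7/45 + 8/45 = 2/3
  P(X=1) = 1/45 + 11/45 + 2/45 + 1/45 = 1/3
H(X) = -[(2/3)·log₂(2/3) + (1/3)·log₂(1/3)]
  = 0.3900 + 0.5283 = 0.9183 bits

Marginal of Y (column sums):
  P(Y=0) = 8/45 + 1/45 = 1/5
  P(Y=1) = 7/45 + 11/45 = 2/5
  P(Y=2) = 7/45 + 2/45 = 1/5
  P(Y=3) = 8/45 + 1/45 = 1/5
H(X|Y) = Σ_y P(y)·H(X|Y=y):
  Y=0: P(Y=0) = 1/5, P(X|Y=0) = (8/9, 1/9) → H(X|Y=0) = 0.5033
  Y=1: P(Y=1) = 2/5, P(X|Y=1) = (7/18, 11/18) → H(X|Y=1) = 0.9641
  Y=2: P(Y=2) = 1/5, P(X|Y=2) = (7/9, 2/9) → H(X|Y=2) = 0.7642
  Y=3: P(Y=3) = 1/5, P(X|Y=3) = (8/9, 1/9) → H(X|Y=3) = 0.5033
H(X|Y) = (1/5)·0.5033 + (2/5)·0.9641 + (1/5)·0.7642 + (1/5)·0.5033 = 0.7398 bits

I(X;Y) = H(X) - H(X|Y) = 0.9183 - 0.7398 = 0.1785 bits

Cross-check via I(X;Y) = H(X) + H(Y) - H(X,Y): computing H(Y) from the column sums and H(X,Y) from the 8 cells in the same way gives H(Y) = 1.9219 bits and H(X,Y) = 2.6617 bits, so
I(X;Y) = 0.9183 + 1.9219 - 2.6617 = 0.1785 bits ✓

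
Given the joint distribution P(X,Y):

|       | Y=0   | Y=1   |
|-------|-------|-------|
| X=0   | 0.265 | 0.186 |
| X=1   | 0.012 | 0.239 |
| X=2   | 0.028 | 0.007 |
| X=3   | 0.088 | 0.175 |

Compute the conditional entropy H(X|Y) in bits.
1.5056 bits

H(X|Y) = H(X,Y) - H(Y)

H(X,Y) = -Σ_{x,y} P(x,y) log₂ P(x,y). Per-cell terms -P(x,y)·log₂P(x,y):
  X=0: 0.50772, 0.45135
  X=1: 0.07657, 0.49352
  X=2: 0.14444, 0.05011
  X=3: 0.30856, 0.44005
Sum of the 8 terms: H(X,Y) = 2.4723 bits

Marginal of Y (column sums):
  P(Y=0) = 0.265 + 0.012 + 0.028 + 0.088 = 0.393
  P(Y=1) = 0.186 + 0.239 + 0.007 + 0.175 = 0.607
H(Y) = -[0.393·log₂(0.393) + 0.607·log₂(0.607)]
  = 0.52953 + 0.43718 = 0.9667 bits

H(X|Y) = H(X,Y) - H(Y) = 2.4723 - 0.9667 = 1.5056 bits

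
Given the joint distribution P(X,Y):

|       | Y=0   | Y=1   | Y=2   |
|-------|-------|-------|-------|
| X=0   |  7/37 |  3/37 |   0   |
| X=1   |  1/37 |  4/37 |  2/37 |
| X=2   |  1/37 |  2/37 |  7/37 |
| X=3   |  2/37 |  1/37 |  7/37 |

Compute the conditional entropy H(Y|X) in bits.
1.1243 bits

H(Y|X) = H(X,Y) - H(X)

H(X,Y) = -Σ_{x,y} P(x,y) log₂ P(x,y). Per-cell terms -P(x,y)·log₂P(x,y):
  X=0: 0.45445, 0.29388, 0.00000
  X=1: 0.14080, 0.34697, 0.22754
  X=2: 0.14080, 0.22754, 0.45445
  X=3: 0.22754, 0.14080, 0.45445
  (cells with P = 0 contribute 0)
Sum of the 12 terms: H(X,Y) = 3.1092 bits

Marginal of X (row sums):
  P(X=0) = 7/37 + 3/37 + 0 = 10/37
  P(X=1) = 1/37 + 4/37 + 2/37 = 7/37
  P(X=2) = 1/37 + 2/37 + 7/37 = 10/37
  P(X=3) = 2/37 + 1/37 + 7/37 = 10/37
H(X) = -[(10/37)·log₂(10/37) + (7/37)·log₂(7/37) + (10/37)·log₂(10/37) + (10/37)·log₂(10/37)]
  = 0.51014 + 0.45445 + 0.51014 + 0.51014 = 1.9849 bits

H(Y|X) = H(X,Y) - H(X) = 3.1092 - 1.9849 = 1.1243 bits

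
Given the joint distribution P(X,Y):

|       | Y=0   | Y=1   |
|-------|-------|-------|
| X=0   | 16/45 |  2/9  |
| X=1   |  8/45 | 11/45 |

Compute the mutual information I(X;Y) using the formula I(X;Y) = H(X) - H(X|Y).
0.0268 bits

I(X;Y) = H(X) - H(X|Y)

Marginal of X (row sums):
  P(X=0) = 16/45 + 2/9 = 26/45
  P(X=1) = 8/45 + 11/45 = 19/45
H(X) = -[(26/45)·log₂(26/45) + (19/45)·log₂(19/45)]
  = 0.4573 + 0.5252 = 0.9825 bits

Marginal of Y (column sums):
  P(Y=0) = 16/45 + 8/45 = 8/15
  P(Y=1) = 2/9 + 11/45 = 7/15
H(X|Y) = Σ_y P(y)·H(X|Y=y):
  Y=0: P(Y=0) = 8/15, P(X|Y=0) = (2/3, 1/3) → H(X|Y=0) = 0.9183
  Y=1: P(Y=1) = 7/15, P(X|Y=1) = (10/21, 11/21) → H(X|Y=1) = 0.9984
H(X|Y) = (8/15)·0.9183 + (7/15)·0.9984 = 0.9557 bits

I(X;Y) = H(X) - H(X|Y) = 0.9825 - 0.9557 = 0.0268 bits

Cross-check via I(X;Y) = H(X) + H(Y) - H(X,Y): computing H(Y) from the column sums and H(X,Y) from the 4 cells in the same way gives H(Y) = 0.9968 bits and H(X,Y) = 1.9525 bits, so
I(X;Y) = 0.9825 + 0.9968 - 1.9525 = 0.0268 bits ✓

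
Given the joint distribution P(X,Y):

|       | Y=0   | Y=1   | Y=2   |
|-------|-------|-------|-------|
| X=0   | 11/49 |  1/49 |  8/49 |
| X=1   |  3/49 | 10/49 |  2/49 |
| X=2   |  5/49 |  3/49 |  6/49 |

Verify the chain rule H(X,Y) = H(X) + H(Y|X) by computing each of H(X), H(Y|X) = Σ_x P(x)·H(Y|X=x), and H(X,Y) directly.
H(X) = 1.5669 bits, H(Y|X) = 1.3152 bits, H(X,Y) = 2.8820 bits

Marginal of X (row sums):
  P(X=0) = 11/49 + 1/49 + 8/49 = 20/49
  P(X=1) = 3/49 + 10/49 + 2/49 = 15/49
  P(X=2) = 5/49 + 3/49 + 6/49 = 2/7
H(X) = -[(20/49)·log₂(20/49) + (15/49)·log₂(15/49) + (2/7)·log₂(2/7)]
  = 0.52767 + 0.52280 + 0.51639 = 1.5669 bits

H(Y|X) = Σ_x P(x)·H(Y|X=x):
  X=0: P(X=0) = 20/49, P(Y|X=0) = (11/20, 1/20, 2/5) → H(Y|X=0) = 1.21924
  X=1: P(X=1) = 15/49, P(Y|X=1) = (1/5, 2/3, 2/15) → H(Y|X=1) = 1.24195
  X=2: P(X=2) = 2/7, P(Y|X=2) = (5/14, 3/14, 3/7) → H(Y|X=2) = 1.53062
H(Y|X) = (20/49)·1.21924 + (15/49)·1.24195 + (2/7)·1.53062 = 1.3152 bits

H(X,Y) = -Σ_{x,y} P(x,y) log₂ P(x,y). Per-cell terms -P(x,y)·log₂P(x,y):
  X=0: 0.48384, 0.11459, 0.42689
  X=1: 0.24672, 0.46791, 0.18836
  X=2: 0.33600, 0.24672, 0.37099
Sum of the 9 terms: H(X,Y) = 2.8820 bits

Chain rule check:
  H(X) + H(Y|X) = 1.5669 + 1.3152 = 2.8821 bits
  H(X,Y) = 2.8820 bits
✓ Chain rule verified (Δ = 0.0001 is 4-dp rounding noise: each of the three values was rounded independently).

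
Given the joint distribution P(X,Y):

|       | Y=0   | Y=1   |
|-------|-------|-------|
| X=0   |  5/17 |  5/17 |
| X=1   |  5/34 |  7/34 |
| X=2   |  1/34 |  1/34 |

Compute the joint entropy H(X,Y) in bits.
2.2139 bits

H(X,Y) = -Σ_{x,y} P(x,y) log₂ P(x,y). Per-cell terms -P(x,y)·log₂P(x,y):
  X=0: 0.5193, 0.5193
  X=1: 0.4067, 0.4694
  X=2: 0.1496, 0.1496
Sum of the 6 terms: H(X,Y) = 2.2139 bits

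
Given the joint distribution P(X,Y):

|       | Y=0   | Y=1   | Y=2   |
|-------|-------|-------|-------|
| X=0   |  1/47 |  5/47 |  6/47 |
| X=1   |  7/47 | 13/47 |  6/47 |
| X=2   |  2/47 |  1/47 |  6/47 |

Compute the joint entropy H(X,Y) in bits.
2.8334 bits

H(X,Y) = -Σ_{x,y} P(x,y) log₂ P(x,y). Per-cell terms -P(x,y)·log₂P(x,y):
  X=0: 0.1182, 0.3439, 0.3791
  X=1: 0.4092, 0.5128, 0.3791
  X=2: 0.1938, 0.1182, 0.3791
Sum of the 9 terms: H(X,Y) = 2.8334 bits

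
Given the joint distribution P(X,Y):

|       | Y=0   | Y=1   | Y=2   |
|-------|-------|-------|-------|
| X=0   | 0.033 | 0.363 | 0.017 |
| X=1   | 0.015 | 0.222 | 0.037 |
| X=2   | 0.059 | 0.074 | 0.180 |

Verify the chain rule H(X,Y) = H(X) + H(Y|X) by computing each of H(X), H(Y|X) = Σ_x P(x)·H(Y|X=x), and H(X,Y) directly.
H(X) = 1.5632 bits, H(Y|X) = 0.9429 bits, H(X,Y) = 2.5061 bits

Marginal of X (row sums):
  P(X=0) = 0.033 + 0.363 + 0.017 = 0.413
  P(X=1) = 0.015 + 0.222 + 0.037 = 0.274
  P(X=2) = 0.059 + 0.074 + 0.180 = 0.313
H(X) = -[0.413·log₂(0.413) + 0.274·log₂(0.274) + 0.313·log₂(0.313)]
  = 0.52690 + 0.51176 + 0.52451 = 1.5632 bits

H(Y|X) = Σ_x P(x)·H(Y|X=x):
  X=0: P(X=0) = 0.413, P(Y|X=0) = (33/413, 363/413, 17/413) → H(Y|X=0) = 0.64438
  X=1: P(X=1) = 0.274, P(Y|X=1) = (15/274, 111/137, 37/274) → H(Y|X=1) = 0.86550
  X=2: P(X=2) = 0.313, P(Y|X=2) = (59/313, 74/313, 180/313) → H(Y|X=2) = 1.40469
H(Y|X) = 0.413·0.64438 + 0.274·0.86550 + 0.313·1.40469 = 0.9429 bits

H(X,Y) = -Σ_{x,y} P(x,y) log₂ P(x,y). Per-cell terms -P(x,y)·log₂P(x,y):
  X=0: 0.16241, 0.53069, 0.09993
  X=1: 0.09088, 0.48204, 0.17598
  X=2: 0.24091, 0.27797, 0.44531
Sum of the 9 terms: H(X,Y) = 2.5061 bits

Chain rule check:
  H(X) + H(Y|X) = 1.5632 + 0.9429 = 2.5061 bits
  H(X,Y) = 2.5061 bits
✓ Chain rule verified.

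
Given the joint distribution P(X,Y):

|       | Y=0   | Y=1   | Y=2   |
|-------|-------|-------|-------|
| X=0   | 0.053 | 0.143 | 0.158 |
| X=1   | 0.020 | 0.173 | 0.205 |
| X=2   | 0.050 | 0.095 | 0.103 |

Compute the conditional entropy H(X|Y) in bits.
1.5300 bits

H(X|Y) = H(X,Y) - H(Y)

H(X,Y) = -Σ_{x,y} P(x,y) log₂ P(x,y). Per-cell terms -P(x,y)·log₂P(x,y):
  X=0: 0.2246, 0.4012, 0.4206
  X=1: 0.1129, 0.4379, 0.4687
  X=2: 0.2161, 0.3226, 0.3378
Sum of the 9 terms: H(X,Y) = 2.9424 bits

Marginal of Y (column sums):
  P(Y=0) = 0.053 + 0.020 + 0.050 = 0.123
  P(Y=1) = 0.143 + 0.173 + 0.095 = 0.411
  P(Y=2) = 0.158 + 0.205 + 0.103 = 0.466
H(Y) = -[0.123·log₂(0.123) + 0.411·log₂(0.411) + 0.466·log₂(0.466)]
  = 0.3719 + 0.5272 + 0.5133 = 1.4124 bits

H(X|Y) = H(X,Y) - H(Y) = 2.9424 - 1.4124 = 1.5300 bits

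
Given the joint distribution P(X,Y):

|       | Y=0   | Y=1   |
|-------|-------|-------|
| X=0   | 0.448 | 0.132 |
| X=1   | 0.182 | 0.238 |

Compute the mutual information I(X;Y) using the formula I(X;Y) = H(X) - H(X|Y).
0.0873 bits

I(X;Y) = H(X) - H(X|Y)

Marginal of X (row sums):
  P(X=0) = 0.448 + 0.132 = 0.580
  P(X=1) = 0.182 + 0.238 = 0.420
H(X) = -[0.580·log₂(0.580) + 0.420·log₂(0.420)]
  = 0.455808 + 0.525646 = 0.98145 bits

Marginal of Y (column sums):
  P(Y=0) = 0.448 + 0.182 = 0.630
  P(Y=1) = 0.132 + 0.238 = 0.370
H(X|Y) = Σ_y P(y)·H(X|Y=y):
  Y=0: P(Y=0) = 0.630, P(X|Y=0) = (32/45, 13/45) → H(X|Y=0) = 0.867282
  Y=1: P(Y=1) = 0.370, P(X|Y=1) = (66/185, 119/185) → H(X|Y=1) = 0.939958
H(X|Y) = 0.630·0.867282 + 0.370·0.939958 = 0.89417 bits

I(X;Y) = H(X) - H(X|Y) = 0.98145 - 0.89417 = 0.0873 bits

Cross-check via I(X;Y) = H(X) + H(Y) - H(X,Y): computing H(Y) from the column sums and H(X,Y) from the 4 cells in the same way gives H(Y) = 0.95067 bits and H(X,Y) = 1.84484 bits, so
I(X;Y) = 0.98145 + 0.95067 - 1.84484 = 0.0873 bits ✓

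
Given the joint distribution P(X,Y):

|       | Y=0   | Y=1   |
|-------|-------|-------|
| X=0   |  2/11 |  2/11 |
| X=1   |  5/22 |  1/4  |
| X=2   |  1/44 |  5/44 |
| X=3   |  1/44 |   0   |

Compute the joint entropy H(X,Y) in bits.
2.4848 bits

H(X,Y) = -Σ_{x,y} P(x,y) log₂ P(x,y). Per-cell terms -P(x,y)·log₂P(x,y):
  X=0: 0.44717, 0.44717
  X=1: 0.48580, 0.50000
  X=2: 0.12408, 0.35653
  X=3: 0.12408, 0.00000
  (cells with P = 0 contribute 0)
Sum of the 8 terms: H(X,Y) = 2.4848 bits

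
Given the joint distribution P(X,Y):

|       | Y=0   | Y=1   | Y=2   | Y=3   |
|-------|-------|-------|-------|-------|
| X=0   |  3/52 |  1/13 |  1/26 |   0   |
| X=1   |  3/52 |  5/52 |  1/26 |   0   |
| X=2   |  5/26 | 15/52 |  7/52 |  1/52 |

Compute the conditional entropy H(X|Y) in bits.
1.2981 bits

H(X|Y) = H(X,Y) - H(Y)

H(X,Y) = -Σ_{x,y} P(x,y) log₂ P(x,y). Per-cell terms -P(x,y)·log₂P(x,y):
  X=0: 0.2374, 0.2846, 0.1808, 0.0000
  X=1: 0.2374, 0.3249, 0.1808, 0.0000
  X=2: 0.4574, 0.5174, 0.3895, 0.1096
  (cells with P = 0 contribute 0)
Sum of the 12 terms: H(X,Y) = 2.9198 bits

Marginal of Y (column sums):
  P(Y=0) = 3/52 + 3/52 + 5/26 = 4/13
  P(Y=1) = 1/13 + 5/52 + 15/52 = 6/13
  P(Y=2) = 1/26 + 1/26 + 7/52 = 11/52
  P(Y=3) = 0 + 0 + 1/52 = 1/52
H(Y) = -[(4/13)·log₂(4/13) + (6/13)·log₂(6/13) + (11/52)·log₂(11/52) + (1/52)·log₂(1/52)]
  = 0.5232 + 0.5148 + 0.4741 + 0.1096 = 1.6217 bits

H(X|Y) = H(X,Y) - H(Y) = 2.9198 - 1.6217 = 1.2981 bits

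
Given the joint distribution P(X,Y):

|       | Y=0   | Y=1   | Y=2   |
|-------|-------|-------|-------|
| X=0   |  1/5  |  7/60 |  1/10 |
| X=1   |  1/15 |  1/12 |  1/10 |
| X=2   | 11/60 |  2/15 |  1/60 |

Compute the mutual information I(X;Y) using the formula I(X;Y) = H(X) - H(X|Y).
0.0950 bits

I(X;Y) = H(X) - H(X|Y)

Marginal of X (row sums):
  P(X=0) = 1/5 + 7/60 + 1/10 = 5/12
  P(X=1) = 1/15 + 1/12 + 1/10 = 1/4
  P(X=2) = 11/60 + 2/15 + 1/60 = 1/3
H(X) = -[(5/12)·log₂(5/12) + (1/4)·log₂(1/4) + (1/3)·log₂(1/3)]
  = 0.526264 + 0.500000 + 0.528321 = 1.554585 bits

Marginal of Y (column sums):
  P(Y=0) = 1/5 + 1/15 + 11/60 = 9/20
  P(Y=1) = 7/60 + 1/12 + 2/15 = 1/3
  P(Y=2) = 1/10 + 1/10 + 1/60 = 13/60
H(X|Y) = Σ_y P(y)·H(X|Y=y):
  Y=0: P(Y=0) = 9/20, P(X|Y=0) = (4/9, 4/27, 11/27) → H(X|Y=0) = 1.455876
  Y=1: P(Y=1) = 1/3, P(X|Y=1) = (7/20, 1/4, 2/5) → H(X|Y=1) = 1.558872
  Y=2: P(Y=2) = 13/60, P(X|Y=2) = (6/13, 6/13, 1/13) → H(X|Y=2) = 1.314320
H(X|Y) = (9/20)·1.455876 + (1/3)·1.558872 + (13/60)·1.314320 = 1.459538 bits

I(X;Y) = H(X) - H(X|Y) = 1.554585 - 1.459538 = 0.0950 bits

Cross-check via I(X;Y) = H(X) + H(Y) - H(X,Y): computing H(Y) from the column sums and H(X,Y) from the 9 cells in the same way gives H(Y) = 1.524787 bits and H(X,Y) = 2.984324 bits, so
I(X;Y) = 1.554585 + 1.524787 - 2.984324 = 0.0950 bits ✓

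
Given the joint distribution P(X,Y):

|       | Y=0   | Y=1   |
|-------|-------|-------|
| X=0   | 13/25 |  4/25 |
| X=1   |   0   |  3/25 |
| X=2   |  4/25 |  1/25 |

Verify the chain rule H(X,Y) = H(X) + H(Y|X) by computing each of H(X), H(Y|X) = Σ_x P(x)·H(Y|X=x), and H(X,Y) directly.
H(X) = 1.2098 bits, H(Y|X) = 0.6796 bits, H(X,Y) = 1.8894 bits

Marginal of X (row sums):
  P(X=0) = 13/25 + 4/25 = 17/25
  P(X=1) = 0 + 3/25 = 3/25
  P(X=2) = 4/25 + 1/25 = 1/5
H(X) = -[(17/25)·log₂(17/25) + (3/25)·log₂(3/25) + (1/5)·log₂(1/5)]
  = 0.37835 + 0.36707 + 0.46439 = 1.2098 bits

H(Y|X) = Σ_x P(x)·H(Y|X=x):
  X=0: P(X=0) = 17/25, P(Y|X=0) = (13/17, 4/17) → H(Y|X=0) = 0.78713
  X=1: P(X=1) = 3/25, P(Y|X=1) = (0, 1) → H(Y|X=1) = 0.00000
  X=2: P(X=2) = 1/5, P(Y|X=2) = (4/5, 1/5) → H(Y|X=2) = 0.72193
H(Y|X) = (17/25)·0.78713 + (3/25)·0.00000 + (1/5)·0.72193 = 0.6796 bits

H(X,Y) = -Σ_{x,y} P(x,y) log₂ P(x,y). Per-cell terms -P(x,y)·log₂P(x,y):
  X=0: 0.49058, 0.42302
  X=1: 0.00000, 0.36707
  X=2: 0.42302, 0.18575
  (cells with P = 0 contribute 0)
Sum of the 6 terms: H(X,Y) = 1.8894 bits

Chain rule check:
  H(X) + H(Y|X) = 1.2098 + 0.6796 = 1.8894 bits
  H(X,Y) = 1.8894 bits
✓ Chain rule verified.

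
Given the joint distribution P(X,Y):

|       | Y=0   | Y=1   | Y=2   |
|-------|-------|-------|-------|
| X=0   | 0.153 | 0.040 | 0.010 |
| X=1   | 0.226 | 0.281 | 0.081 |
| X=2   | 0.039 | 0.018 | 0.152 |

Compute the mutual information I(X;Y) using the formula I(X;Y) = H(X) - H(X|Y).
0.2807 bits

I(X;Y) = H(X) - H(X|Y)

Marginal of X (row sums):
  P(X=0) = 0.153 + 0.040 + 0.010 = 0.203
  P(X=1) = 0.226 + 0.281 + 0.081 = 0.588
  P(X=2) = 0.039 + 0.018 + 0.152 = 0.209
H(X) = -[0.203·log₂(0.203) + 0.588·log₂(0.588) + 0.209·log₂(0.209)]
  = 0.466991 + 0.450474 + 0.472011 = 1.389476 bits

Marginal of Y (column sums):
  P(Y=0) = 0.153 + 0.226 + 0.039 = 0.418
  P(Y=1) = 0.040 + 0.281 + 0.018 = 0.339
  P(Y=2) = 0.010 + 0.081 + 0.152 = 0.243
H(X|Y) = Σ_y P(y)·H(X|Y=y):
  Y=0: P(Y=0) = 0.418, P(X|Y=0) = (153/418, 113/209, 39/418) → H(X|Y=0) = 1.329676
  Y=1: P(Y=1) = 0.339, P(X|Y=1) = (40/339, 281/339, 6/113) → H(X|Y=1) = 0.813078
  Y=2: P(Y=2) = 0.243, P(X|Y=2) = (10/243, 1/3, 152/243) → H(X|Y=2) = 1.141141
H(X|Y) = 0.418·1.329676 + 0.339·0.813078 + 0.243·1.141141 = 1.108735 bits

I(X;Y) = H(X) - H(X|Y) = 1.389476 - 1.108735 = 0.2807 bits

Cross-check via I(X;Y) = H(X) + H(Y) - H(X,Y): computing H(Y) from the column sums and H(X,Y) from the 9 cells in the same way gives H(Y) = 1.551036 bits and H(X,Y) = 2.659771 bits, so
I(X;Y) = 1.389476 + 1.551036 - 2.659771 = 0.2807 bits ✓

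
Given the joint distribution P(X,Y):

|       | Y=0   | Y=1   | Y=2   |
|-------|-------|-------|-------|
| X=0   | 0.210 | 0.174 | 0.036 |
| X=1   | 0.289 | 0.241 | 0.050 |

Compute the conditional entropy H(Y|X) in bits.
1.3314 bits

H(Y|X) = H(X,Y) - H(X)

H(X,Y) = -Σ_{x,y} P(x,y) log₂ P(x,y). Per-cell terms -P(x,y)·log₂P(x,y):
  X=0: 0.472823, 0.438974, 0.172651
  X=1: 0.517558, 0.494748, 0.216096
Sum of the 6 terms: H(X,Y) = 2.31285 bits

Marginal of X (row sums):
  P(X=0) = 0.210 + 0.174 + 0.036 = 0.420
  P(X=1) = 0.289 + 0.241 + 0.050 = 0.580
H(X) = -[0.420·log₂(0.420) + 0.580·log₂(0.580)]
  = 0.525646 + 0.455808 = 0.98145 bits

H(Y|X) = H(X,Y) - H(X) = 2.31285 - 0.98145 = 1.3314 bits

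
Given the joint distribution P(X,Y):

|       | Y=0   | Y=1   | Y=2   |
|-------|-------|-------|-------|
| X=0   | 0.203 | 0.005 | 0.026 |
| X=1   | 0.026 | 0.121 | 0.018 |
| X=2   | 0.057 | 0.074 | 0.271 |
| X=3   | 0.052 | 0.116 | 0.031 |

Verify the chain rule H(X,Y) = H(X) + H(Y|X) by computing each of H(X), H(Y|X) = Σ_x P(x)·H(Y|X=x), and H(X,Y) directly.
H(X) = 1.9113 bits, H(Y|X) = 1.1024 bits, H(X,Y) = 3.0137 bits

Marginal of X (row sums):
  P(X=0) = 0.203 + 0.005 + 0.026 = 0.234
  P(X=1) = 0.026 + 0.121 + 0.018 = 0.165
  P(X=2) = 0.057 + 0.074 + 0.271 = 0.402
  P(X=3) = 0.052 + 0.116 + 0.031 = 0.199
H(X) = -[0.234·log₂(0.234) + 0.165·log₂(0.165) + 0.402·log₂(0.402) + 0.199·log₂(0.199)]
  = 0.49033 + 0.42891 + 0.52852 + 0.46350 = 1.9113 bits

H(Y|X) = Σ_x P(x)·H(Y|X=x):
  X=0: P(X=0) = 0.234, P(Y|X=0) = (203/234, 5/234, 1/9) → H(Y|X=0) = 0.64864
  X=1: P(X=1) = 0.165, P(Y|X=1) = (26/165, 11/15, 6/55) → H(Y|X=1) = 1.09691
  X=2: P(X=2) = 0.402, P(Y|X=2) = (19/134, 37/201, 271/402) → H(Y|X=2) = 1.23255
  X=3: P(X=3) = 0.199, P(Y|X=3) = (52/199, 116/199, 31/199) → H(Y|X=3) = 1.37769
H(Y|X) = 0.234·0.64864 + 0.165·1.09691 + 0.402·1.23255 + 0.199·1.37769 = 1.1024 bits

H(X,Y) = -Σ_{x,y} P(x,y) log₂ P(x,y). Per-cell terms -P(x,y)·log₂P(x,y):
  X=0: 0.46699, 0.03822, 0.13690
  X=1: 0.13690, 0.36868, 0.10433
  X=2: 0.23557, 0.27797, 0.51047
  X=3: 0.22180, 0.36051, 0.15536
Sum of the 12 terms: H(X,Y) = 3.0137 bits

Chain rule check:
  H(X) + H(Y|X) = 1.9113 + 1.1024 = 3.0137 bits
  H(X,Y) = 3.0137 bits
✓ Chain rule verified.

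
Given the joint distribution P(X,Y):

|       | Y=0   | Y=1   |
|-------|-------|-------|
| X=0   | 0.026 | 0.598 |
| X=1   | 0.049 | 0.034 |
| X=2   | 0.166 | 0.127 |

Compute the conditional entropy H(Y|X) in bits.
0.5262 bits

H(Y|X) = H(X,Y) - H(X)

H(X,Y) = -Σ_{x,y} P(x,y) log₂ P(x,y). Per-cell terms -P(x,y)·log₂P(x,y):
  X=0: 0.13690, 0.44359
  X=1: 0.21320, 0.16586
  X=2: 0.43006, 0.37809
Sum of the 6 terms: H(X,Y) = 1.7677 bits

Marginal of X (row sums):
  P(X=0) = 0.026 + 0.598 = 0.624
  P(X=1) = 0.049 + 0.034 = 0.083
  P(X=2) = 0.166 + 0.127 = 0.293
H(X) = -[0.624·log₂(0.624) + 0.083·log₂(0.083) + 0.293·log₂(0.293)]
  = 0.42456 + 0.29803 + 0.51891 = 1.2415 bits

H(Y|X) = H(X,Y) - H(X) = 1.7677 - 1.2415 = 0.5262 bits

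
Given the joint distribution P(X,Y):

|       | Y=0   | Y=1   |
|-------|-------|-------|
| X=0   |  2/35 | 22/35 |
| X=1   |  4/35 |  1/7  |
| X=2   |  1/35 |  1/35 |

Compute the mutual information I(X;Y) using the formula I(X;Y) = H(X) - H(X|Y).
0.1262 bits

I(X;Y) = H(X) - H(X|Y)

Marginal of X (row sums):
  P(X=0) = 2/35 + 22/35 = 24/35
  P(X=1) = 4/35 + 1/7 = 9/35
  P(X=2) = 1/35 + 1/35 = 2/35
H(X) = -[(24/35)·log₂(24/35) + (9/35)·log₂(9/35) + (2/35)·log₂(2/35)]
  = 0.37325 + 0.50383 + 0.23596 = 1.11304 bits

Marginal of Y (column sums):
  P(Y=0) = 2/35 + 4/35 + 1/35 = 1/5
  P(Y=1) = 22/35 + 1/7 + 1/35 = 4/5
H(X|Y) = Σ_y P(y)·H(X|Y=y):
  Y=0: P(Y=0) = 1/5, P(X|Y=0) = (2/7, 4/7, 1/7) → H(X|Y=0) = 1.37878
  Y=1: P(Y=1) = 4/5, P(X|Y=1) = (11/14, 5/28, 1/28) → H(X|Y=1) = 0.88889
H(X|Y) = (1/5)·1.37878 + (4/5)·0.88889 = 0.98687 bits

I(X;Y) = H(X) - H(X|Y) = 1.11304 - 0.98687 = 0.1262 bits

Cross-check via I(X;Y) = H(X) + H(Y) - H(X,Y): computing H(Y) from the column sums and H(X,Y) from the 6 cells in the same way gives H(Y) = 0.72193 bits and H(X,Y) = 1.70879 bits, so
I(X;Y) = 1.11304 + 0.72193 - 1.70879 = 0.1262 bits ✓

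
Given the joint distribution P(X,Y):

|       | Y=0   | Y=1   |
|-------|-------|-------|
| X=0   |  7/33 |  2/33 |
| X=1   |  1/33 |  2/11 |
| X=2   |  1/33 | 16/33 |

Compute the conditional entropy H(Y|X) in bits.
0.5002 bits

H(Y|X) = H(X,Y) - H(X)

H(X,Y) = -Σ_{x,y} P(x,y) log₂ P(x,y). Per-cell terms -P(x,y)·log₂P(x,y):
  X=0: 0.47452, 0.24511
  X=1: 0.15286, 0.44717
  X=2: 0.15286, 0.50637
Sum of the 6 terms: H(X,Y) = 1.9789 bits

Marginal of X (row sums):
  P(X=0) = 7/33 + 2/33 = 3/11
  P(X=1) = 1/33 + 2/11 = 7/33
  P(X=2) = 1/33 + 16/33 = 17/33
H(X) = -[(3/11)·log₂(3/11) + (7/33)·log₂(7/33) + (17/33)·log₂(17/33)]
  = 0.51122 + 0.47452 + 0.49296 = 1.4787 bits

H(Y|X) = H(X,Y) - H(X) = 1.9789 - 1.4787 = 0.5002 bits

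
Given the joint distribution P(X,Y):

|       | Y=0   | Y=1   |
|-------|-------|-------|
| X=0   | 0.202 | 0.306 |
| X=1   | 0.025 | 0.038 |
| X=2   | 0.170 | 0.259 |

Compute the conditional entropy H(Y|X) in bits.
0.9692 bits

H(Y|X) = H(X,Y) - H(X)

H(X,Y) = -Σ_{x,y} P(x,y) log₂ P(x,y). Per-cell terms -P(x,y)·log₂P(x,y):
  X=0: 0.46613, 0.52277
  X=1: 0.13305, 0.17928
  X=2: 0.43459, 0.50478
Sum of the 6 terms: H(X,Y) = 2.2406 bits

Marginal of X (row sums):
  P(X=0) = 0.202 + 0.306 = 0.508
  P(X=1) = 0.025 + 0.038 = 0.063
  P(X=2) = 0.170 + 0.259 = 0.429
H(X) = -[0.508·log₂(0.508) + 0.063·log₂(0.063) + 0.429·log₂(0.429)]
  = 0.49637 + 0.25128 + 0.52379 = 1.2714 bits

H(Y|X) = H(X,Y) - H(X) = 2.2406 - 1.2714 = 0.9692 bits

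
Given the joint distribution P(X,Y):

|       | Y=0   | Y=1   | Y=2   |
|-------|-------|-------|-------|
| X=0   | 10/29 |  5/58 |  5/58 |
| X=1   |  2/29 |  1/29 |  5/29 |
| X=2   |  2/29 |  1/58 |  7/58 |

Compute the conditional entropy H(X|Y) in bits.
1.3135 bits

H(X|Y) = H(X,Y) - H(Y)

H(X,Y) = -Σ_{x,y} P(x,y) log₂ P(x,y). Per-cell terms -P(x,y)·log₂P(x,y):
  X=0: 0.52967, 0.30483, 0.30483
  X=1: 0.26607, 0.16752, 0.43725
  X=2: 0.26607, 0.10100, 0.36818
Sum of the 9 terms: H(X,Y) = 2.7454 bits

Marginal of Y (column sums):
  P(Y=0) = 10/29 + 2/29 + 2/29 = 14/29
  P(Y=1) = 5/58 + 1/29 + 1/58 = 4/29
  P(Y=2) = 5/58 + 5/29 + 7/58 = 11/29
H(Y) = -[(14/29)·log₂(14/29) + (4/29)·log₂(4/29) + (11/29)·log₂(11/29)]
  = 0.50720 + 0.39420 + 0.53048 = 1.4319 bits

H(X|Y) = H(X,Y) - H(Y) = 2.7454 - 1.4319 = 1.3135 bits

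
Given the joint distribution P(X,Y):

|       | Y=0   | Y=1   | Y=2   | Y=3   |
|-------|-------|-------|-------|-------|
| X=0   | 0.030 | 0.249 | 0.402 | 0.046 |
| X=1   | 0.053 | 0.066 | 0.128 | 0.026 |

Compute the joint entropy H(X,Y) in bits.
2.3840 bits

H(X,Y) = -Σ_{x,y} P(x,y) log₂ P(x,y). Per-cell terms -P(x,y)·log₂P(x,y):
  X=0: 0.15177, 0.49944, 0.52852, 0.20434
  X=1: 0.22461, 0.25881, 0.37962, 0.13690
Sum of the 8 terms: H(X,Y) = 2.3840 bits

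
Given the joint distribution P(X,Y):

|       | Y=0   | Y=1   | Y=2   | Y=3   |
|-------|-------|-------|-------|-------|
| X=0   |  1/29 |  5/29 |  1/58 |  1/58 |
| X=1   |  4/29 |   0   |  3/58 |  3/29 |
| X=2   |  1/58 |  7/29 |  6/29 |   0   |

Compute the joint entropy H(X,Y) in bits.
2.8268 bits

H(X,Y) = -Σ_{x,y} P(x,y) log₂ P(x,y). Per-cell terms -P(x,y)·log₂P(x,y):
  X=0: 0.16752, 0.43725, 0.10100, 0.10100
  X=1: 0.39420, 0.00000, 0.22102, 0.33859
  X=2: 0.10100, 0.49498, 0.47028, 0.00000
  (cells with P = 0 contribute 0)
Sum of the 12 terms: H(X,Y) = 2.8268 bits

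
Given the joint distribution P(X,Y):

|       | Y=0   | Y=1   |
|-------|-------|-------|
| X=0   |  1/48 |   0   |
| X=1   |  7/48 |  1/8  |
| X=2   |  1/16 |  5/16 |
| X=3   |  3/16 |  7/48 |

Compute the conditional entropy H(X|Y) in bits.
1.5488 bits

H(X|Y) = H(X,Y) - H(Y)

H(X,Y) = -Σ_{x,y} P(x,y) log₂ P(x,y). Per-cell terms -P(x,y)·log₂P(x,y):
  X=0: 0.11635, 0.00000
  X=1: 0.40507, 0.37500
  X=2: 0.25000, 0.52440
  X=3: 0.45282, 0.40507
  (cells with P = 0 contribute 0)
Sum of the 8 terms: H(X,Y) = 2.5287 bits

Marginal of Y (column sums):
  P(Y=0) = 1/48 + 7/48 + 1/16 + 3/16 = 5/12
  P(Y=1) = 0 + 1/8 + 5/16 + 7/48 = 7/12
H(Y) = -[(5/12)·log₂(5/12) + (7/12)·log₂(7/12)]
  = 0.52626 + 0.45360 = 0.9799 bits

H(X|Y) = H(X,Y) - H(Y) = 2.5287 - 0.9799 = 1.5488 bits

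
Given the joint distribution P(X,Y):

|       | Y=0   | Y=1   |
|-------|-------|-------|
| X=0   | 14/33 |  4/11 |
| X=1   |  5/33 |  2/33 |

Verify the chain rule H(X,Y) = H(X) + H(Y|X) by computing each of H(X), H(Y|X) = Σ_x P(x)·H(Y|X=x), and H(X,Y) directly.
H(X) = 0.7455 bits, H(Y|X) = 0.9676 bits, H(X,Y) = 1.7131 bits

Marginal of X (row sums):
  P(X=0) = 14/33 + 4/11 = 26/33
  P(X=1) = 5/33 + 2/33 = 7/33
H(X) = -[(26/33)·log₂(26/33) + (7/33)·log₂(7/33)]
  = 0.2710 + 0.4745 = 0.7455 bits

H(Y|X) = Σ_x P(x)·H(Y|X=x):
  X=0: P(X=0) = 26/33, P(Y|X=0) = (7/13, 6/13) → H(Y|X=0) = 0.9957
  X=1: P(X=1) = 7/33, P(Y|X=1) = (5/7, 2/7) → H(Y|X=1) = 0.8631
H(Y|X) = (26/33)·0.9957 + (7/33)·0.8631 = 0.9676 bits

H(X,Y) = -Σ_{x,y} P(x,y) log₂ P(x,y). Per-cell terms -P(x,y)·log₂P(x,y):
  X=0: 0.5248, 0.5307
  X=1: 0.4125, 0.2451
Sum of the 4 terms: H(X,Y) = 1.7131 bits

Chain rule check:
  H(X) + H(Y|X) = 0.7455 + 0.9676 = 1.7131 bits
  H(X,Y) = 1.7131 bits
✓ Chain rule verified.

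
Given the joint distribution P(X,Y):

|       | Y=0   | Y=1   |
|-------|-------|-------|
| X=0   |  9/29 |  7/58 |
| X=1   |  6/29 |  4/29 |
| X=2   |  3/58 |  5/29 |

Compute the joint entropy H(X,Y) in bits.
2.4148 bits

H(X,Y) = -Σ_{x,y} P(x,y) log₂ P(x,y). Per-cell terms -P(x,y)·log₂P(x,y):
  X=0: 0.52388, 0.36818
  X=1: 0.47028, 0.39420
  X=2: 0.22102, 0.43725
Sum of the 6 terms: H(X,Y) = 2.4148 bits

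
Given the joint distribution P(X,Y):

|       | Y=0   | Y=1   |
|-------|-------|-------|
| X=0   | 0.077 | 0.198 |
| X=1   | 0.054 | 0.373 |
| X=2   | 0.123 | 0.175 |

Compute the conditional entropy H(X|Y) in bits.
1.4999 bits

H(X|Y) = H(X,Y) - H(Y)

H(X,Y) = -Σ_{x,y} P(x,y) log₂ P(x,y). Per-cell terms -P(x,y)·log₂P(x,y):
  X=0: 0.284823, 0.462613
  X=1: 0.227388, 0.530687
  X=2: 0.371862, 0.440050
Sum of the 6 terms: H(X,Y) = 2.31742 bits

Marginal of Y (column sums):
  P(Y=0) = 0.077 + 0.054 + 0.123 = 0.254
  P(Y=1) = 0.198 + 0.373 + 0.175 = 0.746
H(Y) = -[0.254·log₂(0.254) + 0.746·log₂(0.746)]
  = 0.502183 + 0.315373 = 0.81756 bits

H(X|Y) = H(X,Y) - H(Y) = 2.31742 - 0.81756 = 1.4999 bits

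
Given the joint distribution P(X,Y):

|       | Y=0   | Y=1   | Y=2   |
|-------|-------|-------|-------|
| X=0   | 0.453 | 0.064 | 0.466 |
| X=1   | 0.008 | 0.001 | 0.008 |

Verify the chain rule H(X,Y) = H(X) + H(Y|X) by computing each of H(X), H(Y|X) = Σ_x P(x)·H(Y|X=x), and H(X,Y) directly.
H(X) = 0.1242 bits, H(Y|X) = 1.2818 bits, H(X,Y) = 1.4061 bits

Marginal of X (row sums):
  P(X=0) = 0.453 + 0.064 + 0.466 = 0.983
  P(X=1) = 0.008 + 0.001 + 0.008 = 0.017
H(X) = -[0.983·log₂(0.983) + 0.017·log₂(0.017)]
  = 0.024316 + 0.099931 = 0.1242 bits

H(Y|X) = Σ_x P(x)·H(Y|X=x):
  X=0: P(X=0) = 0.983, P(Y|X=0) = (453/983, 64/983, 466/983) → H(Y|X=0) = 1.282150
  X=1: P(X=1) = 0.017, P(Y|X=1) = (8/17, 1/17, 8/17) → H(Y|X=1) = 1.263933
H(Y|X) = 0.983·1.282150 + 0.017·1.263933 = 1.2818 bits

H(X,Y) = -Σ_{x,y} P(x,y) log₂ P(x,y). Per-cell terms -P(x,y)·log₂P(x,y):
  X=0: 0.517515, 0.253810, 0.513345
  X=1: 0.055726, 0.009966, 0.055726
Sum of the 6 terms: H(X,Y) = 1.4061 bits

Chain rule check:
  H(X) + H(Y|X) = 0.1242 + 1.2818 = 1.4060 bits
  H(X,Y) = 1.4061 bits
✓ Chain rule verified (Δ = 0.0001 is 4-dp rounding noise: each of the three values was rounded independently).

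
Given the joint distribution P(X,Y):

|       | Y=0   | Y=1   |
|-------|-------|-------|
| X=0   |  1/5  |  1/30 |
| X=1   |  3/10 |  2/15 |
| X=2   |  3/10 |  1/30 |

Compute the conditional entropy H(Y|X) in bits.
0.6803 bits

H(Y|X) = H(X,Y) - H(X)

H(X,Y) = -Σ_{x,y} P(x,y) log₂ P(x,y). Per-cell terms -P(x,y)·log₂P(x,y):
  X=0: 0.46439, 0.16356
  X=1: 0.52109, 0.38759
  X=2: 0.52109, 0.16356
Sum of the 6 terms: H(X,Y) = 2.2213 bits

Marginal of X (row sums):
  P(X=0) = 1/5 + 1/30 = 7/30
  P(X=1) = 3/10 + 2/15 = 13/30
  P(X=2) = 3/10 + 1/30 = 1/3
H(X) = -[(7/30)·log₂(7/30) + (13/30)·log₂(13/30) + (1/3)·log₂(1/3)]
  = 0.48989 + 0.52280 + 0.52832 = 1.5410 bits

H(Y|X) = H(X,Y) - H(X) = 2.2213 - 1.5410 = 0.6803 bits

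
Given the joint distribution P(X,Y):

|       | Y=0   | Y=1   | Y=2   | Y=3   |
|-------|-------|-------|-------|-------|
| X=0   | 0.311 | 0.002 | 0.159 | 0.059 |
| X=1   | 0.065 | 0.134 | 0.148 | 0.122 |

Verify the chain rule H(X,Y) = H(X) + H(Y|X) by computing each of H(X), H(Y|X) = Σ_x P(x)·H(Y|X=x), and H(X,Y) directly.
H(X) = 0.9972 bits, H(Y|X) = 1.6306 bits, H(X,Y) = 2.6278 bits

Marginal of X (row sums):
  P(X=0) = 0.311 + 0.002 + 0.159 + 0.059 = 0.531
  P(X=1) = 0.065 + 0.134 + 0.148 + 0.122 = 0.469
H(X) = -[0.531·log₂(0.531) + 0.469·log₂(0.469)]
  = 0.48492 + 0.51231 = 0.9972 bits

H(Y|X) = Σ_x P(x)·H(Y|X=x):
  X=0: P(X=0) = 0.531, P(Y|X=0) = (311/531, 2/531, 53/177, 1/9) → H(Y|X=0) = 1.35550
  X=1: P(X=1) = 0.469, P(Y|X=1) = (65/469, 2/7, 148/469, 122/469) → H(Y|X=1) = 1.94198
H(Y|X) = 0.531·1.35550 + 0.469·1.94198 = 1.6306 bits

H(X,Y) = -Σ_{x,y} P(x,y) log₂ P(x,y). Per-cell terms -P(x,y)·log₂P(x,y):
  X=0: 0.52404, 0.01793, 0.42181, 0.24091
  X=1: 0.25632, 0.38856, 0.40794, 0.37028
Sum of the 8 terms: H(X,Y) = 2.6278 bits

Chain rule check:
  H(X) + H(Y|X) = 0.9972 + 1.6306 = 2.6278 bits
  H(X,Y) = 2.6278 bits
✓ Chain rule verified.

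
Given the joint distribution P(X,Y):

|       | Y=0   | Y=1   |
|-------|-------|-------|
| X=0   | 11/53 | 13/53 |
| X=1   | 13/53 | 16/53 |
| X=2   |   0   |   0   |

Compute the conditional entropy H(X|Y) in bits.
0.9935 bits

H(X|Y) = H(X,Y) - H(Y)

H(X,Y) = -Σ_{x,y} P(x,y) log₂ P(x,y). Per-cell terms -P(x,y)·log₂P(x,y):
  X=0: 0.47082, 0.49731
  X=1: 0.49731, 0.52164
  X=2: 0.00000, 0.00000
  (cells with P = 0 contribute 0)
Sum of the 6 terms: H(X,Y) = 1.9871 bits

Marginal of Y (column sums):
  P(Y=0) = 11/53 + 13/53 + 0 = 24/53
  P(Y=1) = 13/53 + 16/53 + 0 = 29/53
H(Y) = -[(24/53)·log₂(24/53) + (29/53)·log₂(29/53)]
  = 0.51757 + 0.47600 = 0.9936 bits

H(X|Y) = H(X,Y) - H(Y) = 1.9871 - 0.9936 = 0.9935 bits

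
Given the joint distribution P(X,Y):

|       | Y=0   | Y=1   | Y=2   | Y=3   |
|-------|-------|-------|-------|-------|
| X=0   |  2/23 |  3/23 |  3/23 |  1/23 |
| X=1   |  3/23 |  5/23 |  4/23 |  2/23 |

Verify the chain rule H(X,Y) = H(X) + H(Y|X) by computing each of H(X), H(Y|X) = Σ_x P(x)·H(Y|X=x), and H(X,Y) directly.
H(X) = 0.9656 bits, H(Y|X) = 1.9112 bits, H(X,Y) = 2.8769 bits

Marginal of X (row sums):
  P(X=0) = 2/23 + 3/23 + 3/23 + 1/23 = 9/23
  P(X=1) = 3/23 + 5/23 + 4/23 + 2/23 = 14/23
H(X) = -[(9/23)·log₂(9/23) + (14/23)·log₂(14/23)]
  = 0.52968 + 0.43595 = 0.9656 bits

H(Y|X) = Σ_x P(x)·H(Y|X=x):
  X=0: P(X=0) = 9/23, P(Y|X=0) = (2/9, 1/3, 1/3, 1/9) → H(Y|X=0) = 1.89106
  X=1: P(X=1) = 14/23, P(Y|X=1) = (3/14, 5/14, 2/7, 1/7) → H(Y|X=1) = 1.92417
H(Y|X) = (9/23)·1.89106 + (14/23)·1.92417 = 1.9112 bits

H(X,Y) = -Σ_{x,y} P(x,y) log₂ P(x,y). Per-cell terms -P(x,y)·log₂P(x,y):
  X=0: 0.30640, 0.38330, 0.38330, 0.19668
  X=1: 0.38330, 0.47862, 0.43888, 0.30640
Sum of the 8 terms: H(X,Y) = 2.8769 bits

Chain rule check:
  H(X) + H(Y|X) = 0.9656 + 1.9112 = 2.8768 bits
  H(X,Y) = 2.8769 bits
✓ Chain rule verified (Δ = 0.0001 is 4-dp rounding noise: each of the three values was rounded independently).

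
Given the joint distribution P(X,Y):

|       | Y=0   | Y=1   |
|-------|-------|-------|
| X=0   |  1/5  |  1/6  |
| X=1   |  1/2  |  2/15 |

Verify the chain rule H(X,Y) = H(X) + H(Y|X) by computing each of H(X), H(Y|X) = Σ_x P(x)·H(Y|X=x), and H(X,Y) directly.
H(X) = 0.9481 bits, H(Y|X) = 0.8347 bits, H(X,Y) = 1.7828 bits

Marginal of X (row sums):
  P(X=0) = 1/5 + 1/6 = 11/30
  P(X=1) = 1/2 + 2/15 = 19/30
H(X) = -[(11/30)·log₂(11/30) + (19/30)·log₂(19/30)]
  = 0.53073 + 0.41734 = 0.9481 bits

H(Y|X) = Σ_x P(x)·H(Y|X=x):
  X=0: P(X=0) = 11/30, P(Y|X=0) = (6/11, 5/11) → H(Y|X=0) = 0.99403
  X=1: P(X=1) = 19/30, P(Y|X=1) = (15/19, 4/19) → H(Y|X=1) = 0.74249
H(Y|X) = (11/30)·0.99403 + (19/30)·0.74249 = 0.8347 bits

H(X,Y) = -Σ_{x,y} P(x,y) log₂ P(x,y). Per-cell terms -P(x,y)·log₂P(x,y):
  X=0: 0.46439, 0.43083
  X=1: 0.50000, 0.38759
Sum of the 4 terms: H(X,Y) = 1.7828 bits

Chain rule check:
  H(X) + H(Y|X) = 0.9481 + 0.8347 = 1.7828 bits
  H(X,Y) = 1.7828 bits
✓ Chain rule verified.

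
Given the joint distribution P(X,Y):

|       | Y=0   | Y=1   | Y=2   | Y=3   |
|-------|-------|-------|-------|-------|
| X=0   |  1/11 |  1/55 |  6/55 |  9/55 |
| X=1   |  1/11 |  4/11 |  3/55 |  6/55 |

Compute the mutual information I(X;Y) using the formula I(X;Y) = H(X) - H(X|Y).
0.2570 bits

I(X;Y) = H(X) - H(X|Y)

Marginal of X (row sums):
  P(X=0) = 1/11 + 1/55 + 6/55 + 9/55 = 21/55
  P(X=1) = 1/11 + 4/11 + 3/55 + 6/55 = 34/55
H(X) = -[(21/55)·log₂(21/55) + (34/55)·log₂(34/55)]
  = 0.53036 + 0.42895 = 0.9593 bits

Marginal of Y (column sums):
  P(Y=0) = 1/11 + 1/11 = 2/11
  P(Y=1) = 1/55 + 4/11 = 21/55
  P(Y=2) = 6/55 + 3/55 = 9/55
  P(Y=3) = 9/55 + 6/55 = 3/11
H(X|Y) = Σ_y P(y)·H(X|Y=y):
  Y=0: P(Y=0) = 2/11, P(X|Y=0) = (1/2, 1/2) → H(X|Y=0) = 1.00000
  Y=1: P(Y=1) = 21/55, P(X|Y=1) = (1/21, 20/21) → H(X|Y=1) = 0.27620
  Y=2: P(Y=2) = 9/55, P(X|Y=2) = (2/3, 1/3) → H(X|Y=2) = 0.91830
  Y=3: P(Y=3) = 3/11, P(X|Y=3) = (3/5, 2/5) → H(X|Y=3) = 0.97095
H(X|Y) = (2/11)·1.00000 + (21/55)·0.27620 + (9/55)·0.91830 + (3/11)·0.97095 = 0.7023 bits

I(X;Y) = H(X) - H(X|Y) = 0.9593 - 0.7023 = 0.2570 bits

Cross-check via I(X;Y) = H(X) + H(Y) - H(X,Y): computing H(Y) from the column sums and H(X,Y) from the 8 cells in the same way gives H(Y) = 1.9161 bits and H(X,Y) = 2.6184 bits, so
I(X;Y) = 0.9593 + 1.9161 - 2.6184 = 0.2570 bits ✓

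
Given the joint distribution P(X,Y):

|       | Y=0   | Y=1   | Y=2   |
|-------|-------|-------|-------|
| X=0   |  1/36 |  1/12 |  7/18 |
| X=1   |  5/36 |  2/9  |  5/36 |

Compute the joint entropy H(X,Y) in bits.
2.2456 bits

H(X,Y) = -Σ_{x,y} P(x,y) log₂ P(x,y). Per-cell terms -P(x,y)·log₂P(x,y):
  X=0: 0.1436, 0.2987, 0.5299
  X=1: 0.3956, 0.4822, 0.3956
Sum of the 6 terms: H(X,Y) = 2.2456 bits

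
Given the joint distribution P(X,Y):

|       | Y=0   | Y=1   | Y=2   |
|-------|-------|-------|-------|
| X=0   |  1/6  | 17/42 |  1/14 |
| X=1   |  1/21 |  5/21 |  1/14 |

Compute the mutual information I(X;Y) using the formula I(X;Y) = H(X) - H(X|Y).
0.0223 bits

I(X;Y) = H(X) - H(X|Y)

Marginal of X (row sums):
  P(X=0) = 1/6 + 17/42 + 1/14 = 9/14
  P(X=1) = 1/21 + 5/21 + 1/14 = 5/14
H(X) = -[(9/14)·log₂(9/14) + (5/14)·log₂(5/14)]
  = 0.409776 + 0.530510 = 0.940286 bits

Marginal of Y (column sums):
  P(Y=0) = 1/6 + 1/21 = 3/14
  P(Y=1) = 17/42 + 5/21 = 9/14
  P(Y=2) = 1/14 + 1/14 = 1/7
H(X|Y) = Σ_y P(y)·H(X|Y=y):
  Y=0: P(Y=0) = 3/14, P(X|Y=0) = (7/9, 2/9) → H(X|Y=0) = 0.764205
  Y=1: P(Y=1) = 9/14, P(X|Y=1) = (17/27, 10/27) → H(X|Y=1) = 0.950956
  Y=2: P(Y=2) = 1/7, P(X|Y=2) = (1/2, 1/2) → H(X|Y=2) = 1.000000
H(X|Y) = (3/14)·0.764205 + (9/14)·0.950956 + (1/7)·1.000000 = 0.917944 bits

I(X;Y) = H(X) - H(X|Y) = 0.940286 - 0.917944 = 0.0223 bits

Cross-check via I(X;Y) = H(X) + H(Y) - H(X,Y): computing H(Y) from the column sums and H(X,Y) from the 6 cells in the same way gives H(Y) = 1.287054 bits and H(X,Y) = 2.204998 bits, so
I(X;Y) = 0.940286 + 1.287054 - 2.204998 = 0.0223 bits ✓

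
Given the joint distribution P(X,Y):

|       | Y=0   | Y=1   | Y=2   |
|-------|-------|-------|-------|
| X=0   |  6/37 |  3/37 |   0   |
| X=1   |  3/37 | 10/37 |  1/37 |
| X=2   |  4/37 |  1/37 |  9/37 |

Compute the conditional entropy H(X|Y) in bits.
1.0773 bits

H(X|Y) = H(X,Y) - H(Y)

H(X,Y) = -Σ_{x,y} P(x,y) log₂ P(x,y). Per-cell terms -P(x,y)·log₂P(x,y):
  X=0: 0.425593, 0.293878, 0.000000
  X=1: 0.293878, 0.510142, 0.140796
  X=2: 0.346968, 0.140796, 0.496101
  (cells with P = 0 contribute 0)
Sum of the 9 terms: H(X,Y) = 2.64815 bits

Marginal of Y (column sums):
  P(Y=0) = 6/37 + 3/37 + 4/37 = 13/37
  P(Y=1) = 3/37 + 10/37 + 1/37 = 14/37
  P(Y=2) = 0 + 1/37 + 9/37 = 10/37
H(Y) = -[(13/37)·log₂(13/37) + (14/37)·log₂(14/37) + (10/37)·log₂(10/37)]
  = 0.530194 + 0.530524 + 0.510142 = 1.57086 bits

H(X|Y) = H(X,Y) - H(Y) = 2.64815 - 1.57086 = 1.0773 bits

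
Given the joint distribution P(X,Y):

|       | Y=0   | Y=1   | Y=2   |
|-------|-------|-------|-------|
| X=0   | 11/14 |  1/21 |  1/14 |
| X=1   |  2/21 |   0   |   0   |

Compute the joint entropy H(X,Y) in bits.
1.0776 bits

H(X,Y) = -Σ_{x,y} P(x,y) log₂ P(x,y). Per-cell terms -P(x,y)·log₂P(x,y):
  X=0: 0.27337, 0.20916, 0.27195
  X=1: 0.32308, 0.00000, 0.00000
  (cells with P = 0 contribute 0)
Sum of the 6 terms: H(X,Y) = 1.0776 bits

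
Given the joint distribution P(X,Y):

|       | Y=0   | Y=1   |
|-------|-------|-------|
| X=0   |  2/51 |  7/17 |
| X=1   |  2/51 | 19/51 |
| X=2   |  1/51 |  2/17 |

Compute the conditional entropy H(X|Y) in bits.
1.4360 bits

H(X|Y) = H(X,Y) - H(Y)

H(X,Y) = -Σ_{x,y} P(x,y) log₂ P(x,y). Per-cell terms -P(x,y)·log₂P(x,y):
  X=0: 0.183232, 0.527103
  X=1: 0.183232, 0.530695
  X=2: 0.111224, 0.363231
Sum of the 6 terms: H(X,Y) = 1.89872 bits

Marginal of Y (column sums):
  P(Y=0) = 2/51 + 2/51 + 1/51 = 5/51
  P(Y=1) = 7/17 + 19/51 + 2/17 = 46/51
H(Y) = -[(5/51)·log₂(5/51) + (46/51)·log₂(46/51)]
  = 0.328480 + 0.134269 = 0.46275 bits

H(X|Y) = H(X,Y) - H(Y) = 1.89872 - 0.46275 = 1.4360 bits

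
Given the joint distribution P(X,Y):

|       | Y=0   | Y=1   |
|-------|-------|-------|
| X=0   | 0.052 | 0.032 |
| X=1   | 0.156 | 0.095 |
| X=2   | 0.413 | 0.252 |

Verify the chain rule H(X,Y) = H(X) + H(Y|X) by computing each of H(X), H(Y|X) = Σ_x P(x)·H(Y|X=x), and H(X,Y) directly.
H(X) = 1.1921 bits, H(Y|X) = 0.9573 bits, H(X,Y) = 2.1495 bits

Marginal of X (row sums):
  P(X=0) = 0.052 + 0.032 = 0.084
  P(X=1) = 0.156 + 0.095 = 0.251
  P(X=2) = 0.413 + 0.252 = 0.665
H(X) = -[0.084·log₂(0.084) + 0.251·log₂(0.251) + 0.665·log₂(0.665)]
  = 0.30017 + 0.50055 + 0.39140 = 1.1921 bits

H(Y|X) = Σ_x P(x)·H(Y|X=x):
  X=0: P(X=0) = 0.084, P(Y|X=0) = (13/21, 8/21) → H(Y|X=0) = 0.95871
  X=1: P(X=1) = 0.251, P(Y|X=1) = (156/251, 95/251) → H(Y|X=1) = 0.95697
  X=2: P(X=2) = 0.665, P(Y|X=2) = (59/95, 36/95) → H(Y|X=2) = 0.95730
H(Y|X) = 0.084·0.95871 + 0.251·0.95697 + 0.665·0.95730 = 0.9573 bits

H(X,Y) = -Σ_{x,y} P(x,y) log₂ P(x,y). Per-cell terms -P(x,y)·log₂P(x,y):
  X=0: 0.22180, 0.15891
  X=1: 0.41814, 0.32261
  X=2: 0.52690, 0.50110
Sum of the 6 terms: H(X,Y) = 2.1495 bits

Chain rule check:
  H(X) + H(Y|X) = 1.1921 + 0.9573 = 2.1494 bits
  H(X,Y) = 2.1495 bits
✓ Chain rule verified (Δ = 0.0001 is 4-dp rounding noise: each of the three values was rounded independently).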